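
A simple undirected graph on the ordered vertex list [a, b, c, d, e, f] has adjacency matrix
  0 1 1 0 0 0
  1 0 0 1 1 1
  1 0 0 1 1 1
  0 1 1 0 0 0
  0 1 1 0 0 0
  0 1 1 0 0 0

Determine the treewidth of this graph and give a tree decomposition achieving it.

Treewidth 2.
Bags: B1 = {a, b, c}  B2 = {b, c, e}  B3 = {b, c, f}  B4 = {b, c, d}
Tree: B1–B2, B2–B3, B3–B4

Each bag holds 3 vertices, so the decomposition has width 2, which upper-bounds the treewidth. The edges a–b–e–c–a form a cycle, so G is not a tree and its treewidth is at least 2. Hence tw(G) = 2 exactly.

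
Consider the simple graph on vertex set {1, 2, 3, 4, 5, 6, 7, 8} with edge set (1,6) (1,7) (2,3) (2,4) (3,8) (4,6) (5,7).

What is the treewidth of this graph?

1

A width-1 tree decomposition is:
Bags: B1 = {5, 7}  B2 = {1, 7}  B3 = {1, 6}  B4 = {4, 6}  B5 = {2, 4}  B6 = {2, 3}  B7 = {3, 8}
Tree: B1–B2, B2–B3, B3–B4, B4–B5, B5–B6, B6–B7
Each bag holds 2 vertices, so the decomposition has width 1, which upper-bounds the treewidth. Since G has at least one edge (e.g. 5–7), it is not an edgeless graph, so tw(G) ≥ 1. The upper and lower bounds meet at 1, so that is the treewidth.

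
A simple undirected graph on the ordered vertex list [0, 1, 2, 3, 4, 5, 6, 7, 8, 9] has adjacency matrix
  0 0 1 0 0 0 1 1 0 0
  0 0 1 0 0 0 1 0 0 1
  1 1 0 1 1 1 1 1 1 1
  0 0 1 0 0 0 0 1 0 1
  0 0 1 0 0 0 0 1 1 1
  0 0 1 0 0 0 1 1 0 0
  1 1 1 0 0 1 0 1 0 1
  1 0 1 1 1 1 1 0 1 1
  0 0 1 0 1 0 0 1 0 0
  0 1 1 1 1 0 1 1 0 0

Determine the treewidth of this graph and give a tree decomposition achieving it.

Every bag has size at most 4, so the width is 4 − 1 = 3 and tw(G) ≤ 3. Conversely, {1, 2, 6, 9} is a clique of size 4, and the vertices of any clique must share a bag in every tree decomposition; so some bag has ≥ 4 vertices and tw(G) ≥ 3. Hence tw(G) = 3 exactly.

Treewidth 3.
One optimal decomposition is:
Bags: B1 = {2, 4, 7, 9}  B2 = {2, 6, 7, 9}  B3 = {2, 3, 7, 9}  B4 = {2, 4, 7, 8}  B5 = {0, 2, 6, 7}  B6 = {1, 2, 6, 9}  B7 = {2, 5, 6, 7}
Tree: B1–B2, B2–B3, B1–B4, B2–B5, B2–B6, B5–B7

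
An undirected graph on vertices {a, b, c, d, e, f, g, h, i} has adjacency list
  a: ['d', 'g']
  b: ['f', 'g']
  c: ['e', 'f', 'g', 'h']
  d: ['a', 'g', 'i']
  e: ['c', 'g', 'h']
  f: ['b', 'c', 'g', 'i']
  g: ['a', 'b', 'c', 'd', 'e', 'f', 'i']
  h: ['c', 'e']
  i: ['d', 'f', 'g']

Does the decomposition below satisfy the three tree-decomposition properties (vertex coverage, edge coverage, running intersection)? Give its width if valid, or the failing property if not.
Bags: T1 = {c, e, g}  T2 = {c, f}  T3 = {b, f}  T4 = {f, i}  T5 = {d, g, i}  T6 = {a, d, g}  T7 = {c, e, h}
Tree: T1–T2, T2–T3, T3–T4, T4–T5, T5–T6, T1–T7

A tree decomposition must satisfy three properties: every vertex lies in some bag; for every edge, both endpoints lie together in some bag; and for every vertex, the bags containing it form a connected subtree. Here edge (g,f) lies in no bag, so the decomposition is invalid.

No — edge (g,f) lies in no bag.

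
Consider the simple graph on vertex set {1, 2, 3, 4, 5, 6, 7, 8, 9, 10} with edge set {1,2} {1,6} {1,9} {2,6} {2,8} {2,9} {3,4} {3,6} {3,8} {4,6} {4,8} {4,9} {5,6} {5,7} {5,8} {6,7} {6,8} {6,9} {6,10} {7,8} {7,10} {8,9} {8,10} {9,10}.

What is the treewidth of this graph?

A width-3 tree decomposition is:
Bags: B1 = {6, 8, 9, 10}  B2 = {6, 7, 8, 10}  B3 = {5, 6, 7, 8}  B4 = {4, 6, 8, 9}  B5 = {2, 6, 8, 9}  B6 = {3, 4, 6, 8}  B7 = {1, 2, 6, 9}
Tree: B1–B2, B2–B3, B1–B4, B4–B5, B4–B6, B5–B7
Each bag holds 4 vertices, so the decomposition has width 3, which upper-bounds the treewidth. On the other hand G contains the 4-clique {2, 6, 8, 9}. A clique must lie in a single bag of any decomposition, so no decomposition can have width below 3. Hence tw(G) = 3 exactly.

3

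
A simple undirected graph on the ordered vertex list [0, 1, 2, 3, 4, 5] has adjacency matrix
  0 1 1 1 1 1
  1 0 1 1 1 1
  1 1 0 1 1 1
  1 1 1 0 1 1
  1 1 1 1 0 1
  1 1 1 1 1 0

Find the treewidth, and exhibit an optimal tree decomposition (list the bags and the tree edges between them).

Treewidth 5.
One such decomposition:
Bags: B1 = {0, 1, 2, 3, 4, 5}
Tree: (single bag)

With just one bag of size 6, the width is 6 − 1 = 5, so tw(G) ≤ 5. On the other hand G contains the 6-clique {0, 1, 2, 3, 4, 5}. A clique must lie in a single bag of any decomposition, so no decomposition can have width below 5. Therefore the treewidth is 5.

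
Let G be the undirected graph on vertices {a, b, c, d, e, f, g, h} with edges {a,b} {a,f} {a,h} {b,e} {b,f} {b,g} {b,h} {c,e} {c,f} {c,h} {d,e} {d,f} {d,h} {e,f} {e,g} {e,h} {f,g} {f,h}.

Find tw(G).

3

A width-3 tree decomposition is:
Bags: B1 = {b, e, f, h}  B2 = {a, b, f, h}  B3 = {d, e, f, h}  B4 = {c, e, f, h}  B5 = {b, e, f, g}
Tree: B1–B2, B1–B3, B3–B4, B1–B5
Each bag holds 4 vertices, so the decomposition has width 3, which upper-bounds the treewidth. Conversely, {b, e, f, g} is a clique of size 4, and the vertices of any clique must share a bag in every tree decomposition; so some bag has ≥ 4 vertices and tw(G) ≥ 3. Combining the bounds, tw(G) = 3.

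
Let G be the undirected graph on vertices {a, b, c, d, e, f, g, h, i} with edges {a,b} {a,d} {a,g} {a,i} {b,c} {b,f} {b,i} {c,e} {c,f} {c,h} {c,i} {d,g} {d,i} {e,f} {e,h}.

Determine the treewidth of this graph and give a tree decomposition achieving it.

The largest bag has 3 vertices, giving width 2; this decomposition certifies tw(G) ≤ 2. On the other hand G contains the 3-clique {a, d, g}. A clique must lie in a single bag of any decomposition, so no decomposition can have width below 2. Therefore the treewidth is 2.

Treewidth 2.
One optimal decomposition is:
Bags: B1 = {a, b, i}  B2 = {b, c, i}  B3 = {a, d, i}  B4 = {a, d, g}  B5 = {b, c, f}  B6 = {c, e, f}  B7 = {c, e, h}
Tree: B1–B2, B1–B3, B3–B4, B2–B5, B5–B6, B6–B7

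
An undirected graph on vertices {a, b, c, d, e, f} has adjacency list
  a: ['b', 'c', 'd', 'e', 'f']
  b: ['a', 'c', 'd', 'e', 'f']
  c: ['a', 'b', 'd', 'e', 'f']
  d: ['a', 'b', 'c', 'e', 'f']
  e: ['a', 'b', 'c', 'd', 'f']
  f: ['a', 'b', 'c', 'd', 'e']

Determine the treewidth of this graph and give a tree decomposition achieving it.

Treewidth 5.
One optimal decomposition is:
Bags: B1 = {a, b, c, d, e, f}
Tree: (single bag)

With just one bag of size 6, the width is 6 − 1 = 5, so tw(G) ≤ 5. Conversely, {a, b, c, d, e, f} is a clique of size 6, and the vertices of any clique must share a bag in every tree decomposition; so some bag has ≥ 6 vertices and tw(G) ≥ 5. The upper and lower bounds meet at 5, so that is the treewidth.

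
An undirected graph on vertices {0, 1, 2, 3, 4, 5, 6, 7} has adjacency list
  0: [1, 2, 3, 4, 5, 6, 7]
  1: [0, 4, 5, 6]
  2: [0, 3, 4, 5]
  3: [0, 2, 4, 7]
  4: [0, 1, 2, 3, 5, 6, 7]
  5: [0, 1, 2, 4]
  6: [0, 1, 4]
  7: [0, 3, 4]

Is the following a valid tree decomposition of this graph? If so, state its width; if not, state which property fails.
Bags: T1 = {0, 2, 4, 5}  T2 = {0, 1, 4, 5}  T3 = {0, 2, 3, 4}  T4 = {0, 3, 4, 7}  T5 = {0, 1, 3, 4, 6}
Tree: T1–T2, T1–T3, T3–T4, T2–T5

A tree decomposition must satisfy three properties: every vertex lies in some bag; for every edge, both endpoints lie together in some bag; and for every vertex, the bags containing it form a connected subtree. Here bags containing vertex 3 are not connected in the tree, so the decomposition is invalid.

No — bags containing vertex 3 are not connected in the tree.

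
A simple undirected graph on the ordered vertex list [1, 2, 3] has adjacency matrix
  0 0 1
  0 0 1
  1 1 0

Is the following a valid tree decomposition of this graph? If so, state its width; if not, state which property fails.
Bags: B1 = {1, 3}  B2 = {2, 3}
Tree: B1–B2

Yes; width 1.

Checking the three conditions: (i) the bags cover all of {1, 2, 3}; (ii) for each edge, some bag contains both endpoints; (iii) the bags containing any fixed vertex form a subtree. All hold, so the decomposition is valid with width 2 − 1 = 1.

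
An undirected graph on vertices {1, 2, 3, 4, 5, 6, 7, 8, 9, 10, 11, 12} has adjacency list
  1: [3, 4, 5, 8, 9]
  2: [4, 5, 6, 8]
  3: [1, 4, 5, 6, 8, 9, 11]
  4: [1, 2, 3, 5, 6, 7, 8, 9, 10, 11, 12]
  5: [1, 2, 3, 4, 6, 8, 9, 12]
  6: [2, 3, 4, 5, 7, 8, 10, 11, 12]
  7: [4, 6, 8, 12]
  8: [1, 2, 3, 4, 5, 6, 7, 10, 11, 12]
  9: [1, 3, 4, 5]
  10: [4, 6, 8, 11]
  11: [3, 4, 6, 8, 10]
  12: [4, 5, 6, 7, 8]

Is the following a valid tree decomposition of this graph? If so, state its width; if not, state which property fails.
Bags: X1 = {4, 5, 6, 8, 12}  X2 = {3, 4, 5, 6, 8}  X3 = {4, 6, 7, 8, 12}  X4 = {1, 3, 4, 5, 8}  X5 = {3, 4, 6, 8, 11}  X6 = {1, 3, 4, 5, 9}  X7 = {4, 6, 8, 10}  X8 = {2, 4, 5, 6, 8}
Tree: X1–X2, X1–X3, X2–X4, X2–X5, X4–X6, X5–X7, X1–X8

A tree decomposition must satisfy three properties: every vertex lies in some bag; for every edge, both endpoints lie together in some bag; and for every vertex, the bags containing it form a connected subtree. Here edge (11,10) lies in no bag, so the decomposition is invalid.

No — edge (11,10) lies in no bag.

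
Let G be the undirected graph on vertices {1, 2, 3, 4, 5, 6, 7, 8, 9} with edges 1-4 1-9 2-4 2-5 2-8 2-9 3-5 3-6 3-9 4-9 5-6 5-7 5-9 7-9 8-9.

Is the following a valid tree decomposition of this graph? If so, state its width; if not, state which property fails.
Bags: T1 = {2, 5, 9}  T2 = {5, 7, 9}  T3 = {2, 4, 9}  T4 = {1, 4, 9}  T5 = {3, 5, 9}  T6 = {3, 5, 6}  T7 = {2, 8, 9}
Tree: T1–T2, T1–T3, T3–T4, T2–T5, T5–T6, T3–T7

Yes; width 2.

Every vertex of G appears in some bag (union = {1, 2, 3, 4, 5, 6, 7, 8, 9}); every edge is covered by a bag; and for each vertex v the set of bags containing v is connected in the bag tree. The decomposition is therefore valid. The largest bag has 3 vertices, so the width is 2.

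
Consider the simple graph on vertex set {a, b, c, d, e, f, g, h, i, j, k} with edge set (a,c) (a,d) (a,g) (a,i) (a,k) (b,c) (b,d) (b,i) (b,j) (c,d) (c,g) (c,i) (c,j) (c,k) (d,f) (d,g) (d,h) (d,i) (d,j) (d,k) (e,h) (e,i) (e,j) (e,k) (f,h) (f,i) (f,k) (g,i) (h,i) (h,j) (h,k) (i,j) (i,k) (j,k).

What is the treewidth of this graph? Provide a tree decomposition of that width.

Every bag has size at most 5, so the width is 5 − 1 = 4 and tw(G) ≤ 4. For the lower bound, the 5 vertices {a, c, d, g, i} are pairwise adjacent, and any tree decomposition puts a clique entirely inside one bag — forcing width ≥ 4. The upper and lower bounds meet at 4, so that is the treewidth.

Treewidth 4.
One such decomposition:
Bags: B1 = {d, h, i, j, k}  B2 = {c, d, i, j, k}  B3 = {e, h, i, j, k}  B4 = {a, c, d, i, k}  B5 = {b, c, d, i, j}  B6 = {a, c, d, g, i}  B7 = {d, f, h, i, k}
Tree: B1–B2, B1–B3, B2–B4, B2–B5, B4–B6, B1–B7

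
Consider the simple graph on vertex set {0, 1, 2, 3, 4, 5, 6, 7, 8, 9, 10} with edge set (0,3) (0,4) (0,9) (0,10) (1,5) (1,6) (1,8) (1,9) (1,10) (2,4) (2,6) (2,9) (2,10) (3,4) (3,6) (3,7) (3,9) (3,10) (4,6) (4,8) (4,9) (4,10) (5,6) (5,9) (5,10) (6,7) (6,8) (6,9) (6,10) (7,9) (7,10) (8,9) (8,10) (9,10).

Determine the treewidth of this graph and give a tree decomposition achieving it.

Every bag has size at most 5, so the width is 5 − 1 = 4 and tw(G) ≤ 4. On the other hand G contains the 5-clique {0, 3, 4, 9, 10}. A clique must lie in a single bag of any decomposition, so no decomposition can have width below 4. Combining the bounds, tw(G) = 4.

Treewidth 4.
One optimal decomposition is:
Bags: B1 = {3, 4, 6, 9, 10}  B2 = {4, 6, 8, 9, 10}  B3 = {1, 6, 8, 9, 10}  B4 = {1, 5, 6, 9, 10}  B5 = {3, 6, 7, 9, 10}  B6 = {0, 3, 4, 9, 10}  B7 = {2, 4, 6, 9, 10}
Tree: B1–B2, B2–B3, B3–B4, B1–B5, B1–B6, B2–B7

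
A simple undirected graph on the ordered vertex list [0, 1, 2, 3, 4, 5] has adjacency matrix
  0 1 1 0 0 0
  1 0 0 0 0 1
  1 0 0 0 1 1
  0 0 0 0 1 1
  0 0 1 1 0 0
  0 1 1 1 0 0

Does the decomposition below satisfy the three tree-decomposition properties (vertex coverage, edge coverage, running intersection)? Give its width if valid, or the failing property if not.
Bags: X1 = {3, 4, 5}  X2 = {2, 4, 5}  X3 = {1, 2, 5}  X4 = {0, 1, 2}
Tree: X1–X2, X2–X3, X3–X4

Vertex coverage: the bags together contain {0, 1, 2, 3, 4, 5}, the full vertex set. Edge coverage: each edge of G has both endpoints in at least one bag. Running intersection: for every vertex, the bags containing it form a connected subtree. All three properties hold, so this is a valid tree decomposition of width max|bag| − 1 = 2, and hence tw(G) ≤ 2.

Yes; width 2.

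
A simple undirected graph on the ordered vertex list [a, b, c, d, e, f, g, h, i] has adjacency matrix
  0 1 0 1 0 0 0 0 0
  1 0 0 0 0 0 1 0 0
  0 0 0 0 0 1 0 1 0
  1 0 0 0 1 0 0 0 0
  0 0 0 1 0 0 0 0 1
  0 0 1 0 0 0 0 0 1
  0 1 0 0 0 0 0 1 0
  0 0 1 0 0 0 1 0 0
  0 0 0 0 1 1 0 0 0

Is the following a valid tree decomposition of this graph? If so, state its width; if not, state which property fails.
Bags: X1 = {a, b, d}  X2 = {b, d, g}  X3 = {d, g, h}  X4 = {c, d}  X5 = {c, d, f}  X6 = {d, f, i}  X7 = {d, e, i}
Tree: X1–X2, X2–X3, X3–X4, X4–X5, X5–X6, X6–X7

A tree decomposition must satisfy three properties: every vertex lies in some bag; for every edge, both endpoints lie together in some bag; and for every vertex, the bags containing it form a connected subtree. Here edge (h,c) lies in no bag, so the decomposition is invalid.

No — edge (h,c) lies in no bag.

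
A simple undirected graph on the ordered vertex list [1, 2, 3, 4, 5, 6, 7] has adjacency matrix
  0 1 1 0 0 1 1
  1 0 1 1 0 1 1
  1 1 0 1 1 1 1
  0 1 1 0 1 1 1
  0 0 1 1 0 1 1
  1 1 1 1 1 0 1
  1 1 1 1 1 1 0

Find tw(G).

4

A width-4 tree decomposition is:
Bags: B1 = {1, 2, 3, 6, 7}  B2 = {2, 3, 4, 6, 7}  B3 = {3, 4, 5, 6, 7}
Tree: B1–B2, B2–B3
The largest bag has 5 vertices, giving width 4; this decomposition certifies tw(G) ≤ 4. Conversely, {1, 2, 3, 6, 7} is a clique of size 5, and the vertices of any clique must share a bag in every tree decomposition; so some bag has ≥ 5 vertices and tw(G) ≥ 4. The upper and lower bounds meet at 4, so that is the treewidth.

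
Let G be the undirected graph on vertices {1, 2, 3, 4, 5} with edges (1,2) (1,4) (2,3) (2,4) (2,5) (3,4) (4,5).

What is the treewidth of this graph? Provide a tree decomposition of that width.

The largest bag has 3 vertices, giving width 2; this decomposition certifies tw(G) ≤ 2. Conversely, {1, 2, 4} is a clique of size 3, and the vertices of any clique must share a bag in every tree decomposition; so some bag has ≥ 3 vertices and tw(G) ≥ 2. Combining the bounds, tw(G) = 2.

Treewidth 2.
One optimal decomposition is:
Bags: B1 = {2, 3, 4}  B2 = {1, 2, 4}  B3 = {2, 4, 5}
Tree: B1–B2, B2–B3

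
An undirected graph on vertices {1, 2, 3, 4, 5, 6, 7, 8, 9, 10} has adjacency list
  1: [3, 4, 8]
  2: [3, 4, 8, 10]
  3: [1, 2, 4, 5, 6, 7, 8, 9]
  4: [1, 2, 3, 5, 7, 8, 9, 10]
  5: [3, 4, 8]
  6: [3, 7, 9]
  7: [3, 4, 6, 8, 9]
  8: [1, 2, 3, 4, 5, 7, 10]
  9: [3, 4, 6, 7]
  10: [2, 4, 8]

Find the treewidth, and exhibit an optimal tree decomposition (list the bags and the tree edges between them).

Treewidth 3.
One optimal decomposition is:
Bags: B1 = {3, 4, 7, 8}  B2 = {2, 3, 4, 8}  B3 = {3, 4, 7, 9}  B4 = {3, 6, 7, 9}  B5 = {3, 4, 5, 8}  B6 = {2, 4, 8, 10}  B7 = {1, 3, 4, 8}
Tree: B1–B2, B1–B3, B3–B4, B2–B5, B2–B6, B1–B7

Every bag has size at most 4, so the width is 4 − 1 = 3 and tw(G) ≤ 3. For the lower bound, the 4 vertices {2, 4, 8, 10} are pairwise adjacent, and any tree decomposition puts a clique entirely inside one bag — forcing width ≥ 3. The upper and lower bounds meet at 3, so that is the treewidth.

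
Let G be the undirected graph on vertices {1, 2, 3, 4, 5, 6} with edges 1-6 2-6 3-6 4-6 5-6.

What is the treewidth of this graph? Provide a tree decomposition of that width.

Treewidth 1.
One such decomposition:
Bags: B1 = {2, 6}  B2 = {3, 6}  B3 = {1, 6}  B4 = {4, 6}  B5 = {5, 6}
Tree: B1–B2, B2–B3, B3–B4, B1–B5

Every bag has size at most 2, so the width is 2 − 1 = 1 and tw(G) ≤ 1. G has an edge, so its treewidth is at least 1. Combining the bounds, tw(G) = 1.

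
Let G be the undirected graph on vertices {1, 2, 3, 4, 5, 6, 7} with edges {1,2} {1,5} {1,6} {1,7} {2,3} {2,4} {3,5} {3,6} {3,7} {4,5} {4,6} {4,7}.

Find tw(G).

A width-3 tree decomposition is:
Bags: B1 = {1, 3, 4, 7}  B2 = {1, 3, 4, 5}  B3 = {1, 3, 4, 6}  B4 = {1, 2, 3, 4}
Tree: B1–B2, B2–B3, B3–B4
Every bag has size at most 4, so the width is 4 − 1 = 3 and tw(G) ≤ 3. For the lower bound: the 4 vertex sets {3,7}, {4,5}, {1}, {6} are disjoint, each induces a connected subgraph, and every pair is joined by at least one edge of G. Contracting each set to a single vertex therefore yields K_{4} as a minor, and since treewidth is minor-monotone, tw(G) ≥ tw(K_{4}) = 3. Therefore the treewidth is 3.

3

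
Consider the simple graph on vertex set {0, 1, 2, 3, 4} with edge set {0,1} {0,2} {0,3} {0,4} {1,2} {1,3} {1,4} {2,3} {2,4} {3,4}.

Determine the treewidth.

A width-4 tree decomposition is:
Bags: B1 = {0, 1, 2, 3, 4}
Tree: (single bag)
A single bag containing all 5 vertices is trivially a valid decomposition of width 4. Conversely, {0, 1, 2, 3, 4} is a clique of size 5, and the vertices of any clique must share a bag in every tree decomposition; so some bag has ≥ 5 vertices and tw(G) ≥ 4. Therefore the treewidth is 4.

4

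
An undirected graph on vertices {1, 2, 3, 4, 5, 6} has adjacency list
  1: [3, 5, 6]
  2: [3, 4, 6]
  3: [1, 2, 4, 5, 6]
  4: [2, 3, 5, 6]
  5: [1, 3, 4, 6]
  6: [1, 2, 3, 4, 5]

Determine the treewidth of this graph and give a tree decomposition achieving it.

Treewidth 3.
One optimal decomposition is:
Bags: B1 = {1, 3, 5, 6}  B2 = {3, 4, 5, 6}  B3 = {2, 3, 4, 6}
Tree: B1–B2, B2–B3

Each bag holds 4 vertices, so the decomposition has width 3, which upper-bounds the treewidth. For the lower bound, the 4 vertices {1, 3, 5, 6} are pairwise adjacent, and any tree decomposition puts a clique entirely inside one bag — forcing width ≥ 3. Hence tw(G) = 3 exactly.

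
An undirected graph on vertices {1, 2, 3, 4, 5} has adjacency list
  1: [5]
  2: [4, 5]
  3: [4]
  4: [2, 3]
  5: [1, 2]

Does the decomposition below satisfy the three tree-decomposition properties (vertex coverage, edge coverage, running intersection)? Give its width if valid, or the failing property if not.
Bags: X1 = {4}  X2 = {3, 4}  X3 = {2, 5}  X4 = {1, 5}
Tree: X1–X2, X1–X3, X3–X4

No — edge (2,4) lies in no bag.

A tree decomposition must satisfy three properties: every vertex lies in some bag; for every edge, both endpoints lie together in some bag; and for every vertex, the bags containing it form a connected subtree. Here edge (2,4) lies in no bag, so the decomposition is invalid.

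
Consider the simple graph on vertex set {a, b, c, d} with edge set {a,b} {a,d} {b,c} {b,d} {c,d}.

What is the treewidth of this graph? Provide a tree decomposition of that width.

Treewidth 2.
Bags: B1 = {b, c, d}  B2 = {a, b, d}
Tree: B1–B2

Each bag holds 3 vertices, so the decomposition has width 2, which upper-bounds the treewidth. On the other hand G contains the 3-clique {b, c, d}. A clique must lie in a single bag of any decomposition, so no decomposition can have width below 2. Combining the bounds, tw(G) = 2.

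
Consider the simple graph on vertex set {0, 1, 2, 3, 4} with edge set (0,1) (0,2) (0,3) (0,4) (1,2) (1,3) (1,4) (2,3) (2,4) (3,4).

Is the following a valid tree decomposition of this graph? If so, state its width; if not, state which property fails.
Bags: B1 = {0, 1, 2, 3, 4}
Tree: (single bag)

Yes; width 4.

Checking the three conditions: (i) the bags cover all of {0, 1, 2, 3, 4}; (ii) for each edge, some bag contains both endpoints; (iii) the bags containing any fixed vertex form a subtree. All hold, so the decomposition is valid with width 5 − 1 = 4.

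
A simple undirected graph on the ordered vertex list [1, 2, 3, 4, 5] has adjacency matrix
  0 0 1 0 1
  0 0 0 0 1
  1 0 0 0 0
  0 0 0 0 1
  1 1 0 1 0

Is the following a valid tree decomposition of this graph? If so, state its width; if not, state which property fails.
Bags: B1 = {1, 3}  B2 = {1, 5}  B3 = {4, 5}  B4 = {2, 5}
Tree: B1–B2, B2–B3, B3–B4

Yes; width 1.

Vertex coverage: the bags together contain {1, 2, 3, 4, 5}, the full vertex set. Edge coverage: each edge of G has both endpoints in at least one bag. Running intersection: for every vertex, the bags containing it form a connected subtree. All three properties hold, so this is a valid tree decomposition of width max|bag| − 1 = 1, and hence tw(G) ≤ 1.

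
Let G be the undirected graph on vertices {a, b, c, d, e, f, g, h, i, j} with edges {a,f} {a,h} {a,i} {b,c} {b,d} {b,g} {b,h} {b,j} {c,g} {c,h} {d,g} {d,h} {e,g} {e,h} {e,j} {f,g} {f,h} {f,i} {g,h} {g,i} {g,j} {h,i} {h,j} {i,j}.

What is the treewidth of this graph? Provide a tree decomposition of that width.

Treewidth 3.
Bags: B1 = {b, g, h, j}  B2 = {g, h, i, j}  B3 = {b, c, g, h}  B4 = {b, d, g, h}  B5 = {e, g, h, j}  B6 = {f, g, h, i}  B7 = {a, f, h, i}
Tree: B1–B2, B1–B3, B3–B4, B1–B5, B2–B6, B6–B7

Each bag holds 4 vertices, so the decomposition has width 3, which upper-bounds the treewidth. Conversely, {e, g, h, j} is a clique of size 4, and the vertices of any clique must share a bag in every tree decomposition; so some bag has ≥ 4 vertices and tw(G) ≥ 3. Combining the bounds, tw(G) = 3.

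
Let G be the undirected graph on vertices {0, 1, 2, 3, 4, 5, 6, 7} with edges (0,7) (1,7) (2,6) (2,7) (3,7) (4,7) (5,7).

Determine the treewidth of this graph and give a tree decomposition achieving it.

Every bag has size at most 2, so the width is 2 − 1 = 1 and tw(G) ≤ 1. Any graph with an edge has treewidth ≥ 1, and G has the edge 7–2. Therefore the treewidth is 1.

Treewidth 1.
Bags: B1 = {2, 7}  B2 = {2, 6}  B3 = {1, 7}  B4 = {3, 7}  B5 = {0, 7}  B6 = {4, 7}  B7 = {5, 7}
Tree: B1–B2, B1–B3, B3–B4, B3–B5, B1–B6, B5–B7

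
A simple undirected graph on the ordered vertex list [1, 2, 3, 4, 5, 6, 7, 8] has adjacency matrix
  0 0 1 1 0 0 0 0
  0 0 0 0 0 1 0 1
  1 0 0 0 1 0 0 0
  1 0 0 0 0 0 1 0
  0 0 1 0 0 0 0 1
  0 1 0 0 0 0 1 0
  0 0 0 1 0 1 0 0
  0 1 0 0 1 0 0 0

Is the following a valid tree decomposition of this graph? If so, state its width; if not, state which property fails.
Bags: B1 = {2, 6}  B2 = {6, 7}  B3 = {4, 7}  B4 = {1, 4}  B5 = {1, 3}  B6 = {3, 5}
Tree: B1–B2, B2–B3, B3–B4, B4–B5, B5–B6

A tree decomposition must satisfy three properties: every vertex lies in some bag; for every edge, both endpoints lie together in some bag; and for every vertex, the bags containing it form a connected subtree. Here vertex 8 appears in no bag, so the decomposition is invalid.

No — vertex 8 appears in no bag.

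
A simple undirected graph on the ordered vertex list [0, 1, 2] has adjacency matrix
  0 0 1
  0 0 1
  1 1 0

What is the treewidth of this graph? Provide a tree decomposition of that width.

Each bag holds 2 vertices, so the decomposition has width 1, which upper-bounds the treewidth. Any graph with an edge has treewidth ≥ 1, and G has the edge 2–0. The upper and lower bounds meet at 1, so that is the treewidth.

Treewidth 1.
One such decomposition:
Bags: B1 = {0, 2}  B2 = {1, 2}
Tree: B1–B2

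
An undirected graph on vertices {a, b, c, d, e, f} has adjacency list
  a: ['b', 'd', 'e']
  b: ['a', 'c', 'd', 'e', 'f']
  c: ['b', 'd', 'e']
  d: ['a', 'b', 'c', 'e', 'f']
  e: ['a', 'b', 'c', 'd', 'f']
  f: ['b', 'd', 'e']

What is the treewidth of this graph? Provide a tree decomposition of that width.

Treewidth 3.
One optimal decomposition is:
Bags: B1 = {b, c, d, e}  B2 = {b, d, e, f}  B3 = {a, b, d, e}
Tree: B1–B2, B1–B3

Each bag holds 4 vertices, so the decomposition has width 3, which upper-bounds the treewidth. For the lower bound, the 4 vertices {a, b, d, e} are pairwise adjacent, and any tree decomposition puts a clique entirely inside one bag — forcing width ≥ 3. Hence tw(G) = 3 exactly.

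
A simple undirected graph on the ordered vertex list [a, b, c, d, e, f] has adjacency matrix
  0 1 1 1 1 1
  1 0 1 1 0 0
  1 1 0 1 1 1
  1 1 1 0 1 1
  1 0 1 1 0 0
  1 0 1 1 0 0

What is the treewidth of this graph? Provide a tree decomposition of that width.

Treewidth 3.
One optimal decomposition is:
Bags: B1 = {a, c, d, e}  B2 = {a, c, d, f}  B3 = {a, b, c, d}
Tree: B1–B2, B2–B3

Each bag holds 4 vertices, so the decomposition has width 3, which upper-bounds the treewidth. For the lower bound, the 4 vertices {a, c, d, e} are pairwise adjacent, and any tree decomposition puts a clique entirely inside one bag — forcing width ≥ 3. Combining the bounds, tw(G) = 3.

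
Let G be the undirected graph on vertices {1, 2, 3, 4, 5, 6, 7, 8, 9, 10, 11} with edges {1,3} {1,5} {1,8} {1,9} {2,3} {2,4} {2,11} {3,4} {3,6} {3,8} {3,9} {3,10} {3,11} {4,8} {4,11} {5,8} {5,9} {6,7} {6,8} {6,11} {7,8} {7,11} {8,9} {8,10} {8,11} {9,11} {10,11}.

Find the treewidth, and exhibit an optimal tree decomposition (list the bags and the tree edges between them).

Treewidth 3.
One optimal decomposition is:
Bags: B1 = {3, 6, 8, 11}  B2 = {3, 4, 8, 11}  B3 = {3, 8, 10, 11}  B4 = {6, 7, 8, 11}  B5 = {2, 3, 4, 11}  B6 = {3, 8, 9, 11}  B7 = {1, 3, 8, 9}  B8 = {1, 5, 8, 9}
Tree: B1–B2, B1–B3, B1–B4, B2–B5, B3–B6, B6–B7, B7–B8

The largest bag has 4 vertices, giving width 3; this decomposition certifies tw(G) ≤ 3. On the other hand G contains the 4-clique {1, 3, 8, 9}. A clique must lie in a single bag of any decomposition, so no decomposition can have width below 3. Combining the bounds, tw(G) = 3.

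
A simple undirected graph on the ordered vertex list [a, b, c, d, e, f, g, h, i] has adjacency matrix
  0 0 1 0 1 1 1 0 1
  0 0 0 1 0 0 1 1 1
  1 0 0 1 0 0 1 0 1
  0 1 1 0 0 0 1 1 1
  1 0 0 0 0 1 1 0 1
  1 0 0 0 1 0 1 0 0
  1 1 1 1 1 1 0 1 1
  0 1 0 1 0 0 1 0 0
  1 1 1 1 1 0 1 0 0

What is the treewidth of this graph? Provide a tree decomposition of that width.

The largest bag has 4 vertices, giving width 3; this decomposition certifies tw(G) ≤ 3. Conversely, {b, d, g, h} is a clique of size 4, and the vertices of any clique must share a bag in every tree decomposition; so some bag has ≥ 4 vertices and tw(G) ≥ 3. Combining the bounds, tw(G) = 3.

Treewidth 3.
Bags: B1 = {c, d, g, i}  B2 = {a, c, g, i}  B3 = {a, e, g, i}  B4 = {b, d, g, i}  B5 = {a, e, f, g}  B6 = {b, d, g, h}
Tree: B1–B2, B2–B3, B1–B4, B3–B5, B4–B6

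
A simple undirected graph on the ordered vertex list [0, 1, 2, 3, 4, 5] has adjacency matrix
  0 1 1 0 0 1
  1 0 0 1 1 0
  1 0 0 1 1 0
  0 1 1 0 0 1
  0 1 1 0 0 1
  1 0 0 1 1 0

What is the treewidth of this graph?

A width-3 tree decomposition is:
Bags: B1 = {0, 2, 3, 4}  B2 = {0, 1, 3, 4}  B3 = {0, 3, 4, 5}
Tree: B1–B2, B2–B3
The largest bag has 4 vertices, giving width 3; this decomposition certifies tw(G) ≤ 3. For the lower bound: the 4 vertex sets {2,3}, {0,1}, {4}, {5} are disjoint, each induces a connected subgraph, and every pair is joined by at least one edge of G. Contracting each set to a single vertex therefore yields K_{4} as a minor, and since treewidth is minor-monotone, tw(G) ≥ tw(K_{4}) = 3. Therefore the treewidth is 3.

3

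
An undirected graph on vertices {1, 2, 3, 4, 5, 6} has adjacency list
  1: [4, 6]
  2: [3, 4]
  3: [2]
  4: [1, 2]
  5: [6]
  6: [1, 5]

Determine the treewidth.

A width-1 tree decomposition is:
Bags: B1 = {5, 6}  B2 = {1, 6}  B3 = {1, 4}  B4 = {2, 4}  B5 = {2, 3}
Tree: B1–B2, B2–B3, B3–B4, B4–B5
The largest bag has 2 vertices, giving width 1; this decomposition certifies tw(G) ≤ 1. Since G has at least one edge (e.g. 5–6), it is not an edgeless graph, so tw(G) ≥ 1. The upper and lower bounds meet at 1, so that is the treewidth.

1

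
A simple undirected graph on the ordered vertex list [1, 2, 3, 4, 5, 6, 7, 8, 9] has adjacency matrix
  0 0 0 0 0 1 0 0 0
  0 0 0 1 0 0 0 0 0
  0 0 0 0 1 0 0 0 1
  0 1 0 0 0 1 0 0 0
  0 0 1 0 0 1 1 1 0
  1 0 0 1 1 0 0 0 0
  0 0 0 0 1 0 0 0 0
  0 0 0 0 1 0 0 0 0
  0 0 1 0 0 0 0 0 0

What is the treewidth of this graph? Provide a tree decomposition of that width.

The largest bag has 2 vertices, giving width 1; this decomposition certifies tw(G) ≤ 1. Any graph with an edge has treewidth ≥ 1, and G has the edge 4–6. Therefore the treewidth is 1.

Treewidth 1.
One such decomposition:
Bags: B1 = {4, 6}  B2 = {5, 6}  B3 = {1, 6}  B4 = {5, 8}  B5 = {3, 5}  B6 = {2, 4}  B7 = {3, 9}  B8 = {5, 7}
Tree: B1–B2, B1–B3, B2–B4, B4–B5, B1–B6, B5–B7, B5–B8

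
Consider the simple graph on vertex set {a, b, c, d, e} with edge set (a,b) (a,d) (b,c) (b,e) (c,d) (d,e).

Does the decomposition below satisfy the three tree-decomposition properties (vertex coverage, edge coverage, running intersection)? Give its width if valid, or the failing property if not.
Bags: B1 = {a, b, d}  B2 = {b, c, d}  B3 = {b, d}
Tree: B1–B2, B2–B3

No — vertex e appears in no bag.

A tree decomposition must satisfy three properties: every vertex lies in some bag; for every edge, both endpoints lie together in some bag; and for every vertex, the bags containing it form a connected subtree. Here vertex e appears in no bag, so the decomposition is invalid.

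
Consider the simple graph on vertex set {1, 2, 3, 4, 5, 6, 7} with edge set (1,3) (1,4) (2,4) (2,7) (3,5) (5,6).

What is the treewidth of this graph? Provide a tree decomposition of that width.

The largest bag has 2 vertices, giving width 1; this decomposition certifies tw(G) ≤ 1. Any graph with an edge has treewidth ≥ 1, and G has the edge 6–5. Combining the bounds, tw(G) = 1.

Treewidth 1.
One such decomposition:
Bags: B1 = {5, 6}  B2 = {3, 5}  B3 = {1, 3}  B4 = {1, 4}  B5 = {2, 4}  B6 = {2, 7}
Tree: B1–B2, B2–B3, B3–B4, B4–B5, B5–B6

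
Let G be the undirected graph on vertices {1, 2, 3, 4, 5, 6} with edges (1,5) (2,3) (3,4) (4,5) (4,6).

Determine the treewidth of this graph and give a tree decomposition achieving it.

Treewidth 1.
One optimal decomposition is:
Bags: B1 = {3, 4}  B2 = {4, 5}  B3 = {4, 6}  B4 = {2, 3}  B5 = {1, 5}
Tree: B1–B2, B1–B3, B1–B4, B2–B5

Each bag holds 2 vertices, so the decomposition has width 1, which upper-bounds the treewidth. Since G has at least one edge (e.g. 3–4), it is not an edgeless graph, so tw(G) ≥ 1. Combining the bounds, tw(G) = 1.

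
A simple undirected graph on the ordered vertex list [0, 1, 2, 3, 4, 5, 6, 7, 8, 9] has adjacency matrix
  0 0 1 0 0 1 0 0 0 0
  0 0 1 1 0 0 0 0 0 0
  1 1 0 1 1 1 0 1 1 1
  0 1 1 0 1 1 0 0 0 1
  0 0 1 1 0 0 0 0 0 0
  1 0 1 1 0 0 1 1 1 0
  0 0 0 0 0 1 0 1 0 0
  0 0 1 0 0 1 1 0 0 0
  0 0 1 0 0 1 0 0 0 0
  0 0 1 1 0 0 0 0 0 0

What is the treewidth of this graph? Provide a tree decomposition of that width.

Every bag has size at most 3, so the width is 3 − 1 = 2 and tw(G) ≤ 2. Conversely, {0, 2, 5} is a clique of size 3, and the vertices of any clique must share a bag in every tree decomposition; so some bag has ≥ 3 vertices and tw(G) ≥ 2. The upper and lower bounds meet at 2, so that is the treewidth.

Treewidth 2.
Bags: B1 = {2, 3, 5}  B2 = {2, 5, 7}  B3 = {5, 6, 7}  B4 = {2, 3, 9}  B5 = {2, 5, 8}  B6 = {2, 3, 4}  B7 = {1, 2, 3}  B8 = {0, 2, 5}
Tree: B1–B2, B2–B3, B1–B4, B2–B5, B1–B6, B4–B7, B1–B8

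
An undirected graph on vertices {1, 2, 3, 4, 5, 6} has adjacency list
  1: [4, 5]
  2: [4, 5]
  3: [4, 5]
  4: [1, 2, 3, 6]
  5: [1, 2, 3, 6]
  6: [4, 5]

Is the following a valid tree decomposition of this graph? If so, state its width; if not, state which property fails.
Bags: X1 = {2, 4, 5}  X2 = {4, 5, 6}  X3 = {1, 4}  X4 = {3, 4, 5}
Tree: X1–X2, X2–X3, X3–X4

A tree decomposition must satisfy three properties: every vertex lies in some bag; for every edge, both endpoints lie together in some bag; and for every vertex, the bags containing it form a connected subtree. Here edge (5,1) lies in no bag, so the decomposition is invalid.

No — edge (5,1) lies in no bag.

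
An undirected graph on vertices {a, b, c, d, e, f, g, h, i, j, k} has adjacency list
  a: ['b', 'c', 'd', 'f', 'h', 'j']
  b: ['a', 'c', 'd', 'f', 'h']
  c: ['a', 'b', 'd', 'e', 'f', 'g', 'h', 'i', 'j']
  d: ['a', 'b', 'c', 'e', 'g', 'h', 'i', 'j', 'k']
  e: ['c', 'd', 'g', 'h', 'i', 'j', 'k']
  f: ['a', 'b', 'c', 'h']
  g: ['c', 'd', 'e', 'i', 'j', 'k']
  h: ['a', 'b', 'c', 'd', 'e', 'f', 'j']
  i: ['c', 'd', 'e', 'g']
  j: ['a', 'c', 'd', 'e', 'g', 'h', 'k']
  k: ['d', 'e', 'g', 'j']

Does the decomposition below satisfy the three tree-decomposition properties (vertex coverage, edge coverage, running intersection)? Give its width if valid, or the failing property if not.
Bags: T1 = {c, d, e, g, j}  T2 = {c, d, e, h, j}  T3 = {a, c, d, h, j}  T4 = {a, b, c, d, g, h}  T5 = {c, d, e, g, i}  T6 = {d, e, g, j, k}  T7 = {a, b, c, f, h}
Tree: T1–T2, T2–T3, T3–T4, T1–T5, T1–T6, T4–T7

No — bags containing vertex g are not connected in the tree.

A tree decomposition must satisfy three properties: every vertex lies in some bag; for every edge, both endpoints lie together in some bag; and for every vertex, the bags containing it form a connected subtree. Here bags containing vertex g are not connected in the tree, so the decomposition is invalid.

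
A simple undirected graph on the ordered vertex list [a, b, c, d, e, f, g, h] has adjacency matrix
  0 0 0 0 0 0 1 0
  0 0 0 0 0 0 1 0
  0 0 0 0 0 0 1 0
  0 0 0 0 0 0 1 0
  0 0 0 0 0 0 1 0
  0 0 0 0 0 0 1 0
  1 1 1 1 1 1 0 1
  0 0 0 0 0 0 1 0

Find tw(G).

1

A width-1 tree decomposition is:
Bags: B1 = {b, g}  B2 = {d, g}  B3 = {e, g}  B4 = {a, g}  B5 = {g, h}  B6 = {c, g}  B7 = {f, g}
Tree: B1–B2, B2–B3, B1–B4, B1–B5, B3–B6, B2–B7
Each bag holds 2 vertices, so the decomposition has width 1, which upper-bounds the treewidth. G has an edge, so its treewidth is at least 1. Hence tw(G) = 1 exactly.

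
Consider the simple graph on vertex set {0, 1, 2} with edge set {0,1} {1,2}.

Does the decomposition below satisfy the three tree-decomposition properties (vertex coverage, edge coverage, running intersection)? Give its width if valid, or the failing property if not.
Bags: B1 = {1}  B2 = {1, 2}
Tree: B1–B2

A tree decomposition must satisfy three properties: every vertex lies in some bag; for every edge, both endpoints lie together in some bag; and for every vertex, the bags containing it form a connected subtree. Here vertex 0 appears in no bag, so the decomposition is invalid.

No — vertex 0 appears in no bag.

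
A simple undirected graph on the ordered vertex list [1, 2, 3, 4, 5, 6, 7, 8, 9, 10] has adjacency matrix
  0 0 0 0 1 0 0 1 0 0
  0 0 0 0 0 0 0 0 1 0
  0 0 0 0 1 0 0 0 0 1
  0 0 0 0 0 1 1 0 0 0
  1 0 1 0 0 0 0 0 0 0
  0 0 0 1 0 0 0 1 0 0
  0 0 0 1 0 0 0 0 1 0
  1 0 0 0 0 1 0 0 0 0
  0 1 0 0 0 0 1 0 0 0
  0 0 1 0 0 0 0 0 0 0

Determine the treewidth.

A width-1 tree decomposition is:
Bags: B1 = {2, 9}  B2 = {7, 9}  B3 = {4, 7}  B4 = {4, 6}  B5 = {6, 8}  B6 = {1, 8}  B7 = {1, 5}  B8 = {3, 5}  B9 = {3, 10}
Tree: B1–B2, B2–B3, B3–B4, B4–B5, B5–B6, B6–B7, B7–B8, B8–B9
The largest bag has 2 vertices, giving width 1; this decomposition certifies tw(G) ≤ 1. Any graph with an edge has treewidth ≥ 1, and G has the edge 2–9. Therefore the treewidth is 1.

1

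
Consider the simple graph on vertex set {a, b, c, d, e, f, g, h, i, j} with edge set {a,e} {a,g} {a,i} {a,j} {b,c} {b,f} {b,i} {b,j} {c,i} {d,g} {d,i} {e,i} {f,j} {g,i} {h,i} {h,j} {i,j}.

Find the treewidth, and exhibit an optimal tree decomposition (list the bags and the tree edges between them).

Treewidth 2.
One optimal decomposition is:
Bags: B1 = {a, i, j}  B2 = {a, g, i}  B3 = {b, i, j}  B4 = {d, g, i}  B5 = {b, c, i}  B6 = {h, i, j}  B7 = {a, e, i}  B8 = {b, f, j}
Tree: B1–B2, B1–B3, B2–B4, B3–B5, B1–B6, B2–B7, B3–B8

The largest bag has 3 vertices, giving width 2; this decomposition certifies tw(G) ≤ 2. For the lower bound, the 3 vertices {b, f, j} are pairwise adjacent, and any tree decomposition puts a clique entirely inside one bag — forcing width ≥ 2. Combining the bounds, tw(G) = 2.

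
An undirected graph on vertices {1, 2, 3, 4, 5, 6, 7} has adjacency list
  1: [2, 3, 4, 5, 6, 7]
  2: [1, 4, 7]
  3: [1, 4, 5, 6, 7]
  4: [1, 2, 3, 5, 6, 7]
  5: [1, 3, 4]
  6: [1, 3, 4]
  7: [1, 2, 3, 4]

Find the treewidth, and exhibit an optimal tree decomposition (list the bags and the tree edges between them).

Each bag holds 4 vertices, so the decomposition has width 3, which upper-bounds the treewidth. For the lower bound, the 4 vertices {1, 2, 4, 7} are pairwise adjacent, and any tree decomposition puts a clique entirely inside one bag — forcing width ≥ 3. Therefore the treewidth is 3.

Treewidth 3.
One such decomposition:
Bags: B1 = {1, 3, 4, 7}  B2 = {1, 3, 4, 6}  B3 = {1, 3, 4, 5}  B4 = {1, 2, 4, 7}
Tree: B1–B2, B2–B3, B1–B4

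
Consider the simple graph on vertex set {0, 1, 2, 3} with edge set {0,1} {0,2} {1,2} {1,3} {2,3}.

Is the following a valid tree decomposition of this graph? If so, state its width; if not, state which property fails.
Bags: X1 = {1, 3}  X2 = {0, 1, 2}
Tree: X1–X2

A tree decomposition must satisfy three properties: every vertex lies in some bag; for every edge, both endpoints lie together in some bag; and for every vertex, the bags containing it form a connected subtree. Here edge (2,3) lies in no bag, so the decomposition is invalid.

No — edge (2,3) lies in no bag.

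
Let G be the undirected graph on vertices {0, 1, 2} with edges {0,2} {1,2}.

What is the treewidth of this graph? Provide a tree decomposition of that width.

Treewidth 1.
Bags: B1 = {0, 2}  B2 = {1, 2}
Tree: B1–B2

Every bag has size at most 2, so the width is 2 − 1 = 1 and tw(G) ≤ 1. G has an edge, so its treewidth is at least 1. Therefore the treewidth is 1.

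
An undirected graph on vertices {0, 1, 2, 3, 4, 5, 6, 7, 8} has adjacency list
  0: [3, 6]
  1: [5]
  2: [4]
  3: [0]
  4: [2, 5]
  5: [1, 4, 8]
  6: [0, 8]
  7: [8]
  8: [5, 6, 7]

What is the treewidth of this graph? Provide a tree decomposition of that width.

Treewidth 1.
One such decomposition:
Bags: B1 = {5, 8}  B2 = {7, 8}  B3 = {6, 8}  B4 = {0, 6}  B5 = {0, 3}  B6 = {4, 5}  B7 = {2, 4}  B8 = {1, 5}
Tree: B1–B2, B2–B3, B3–B4, B4–B5, B1–B6, B6–B7, B1–B8

Each bag holds 2 vertices, so the decomposition has width 1, which upper-bounds the treewidth. G has an edge, so its treewidth is at least 1. Hence tw(G) = 1 exactly.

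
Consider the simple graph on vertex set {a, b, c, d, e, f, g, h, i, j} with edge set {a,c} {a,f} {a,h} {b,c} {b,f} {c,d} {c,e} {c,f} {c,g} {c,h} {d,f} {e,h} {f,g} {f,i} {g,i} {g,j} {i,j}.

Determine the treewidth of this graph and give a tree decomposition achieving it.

Treewidth 2.
One such decomposition:
Bags: B1 = {a, c, f}  B2 = {c, f, g}  B3 = {f, g, i}  B4 = {b, c, f}  B5 = {a, c, h}  B6 = {c, d, f}  B7 = {g, i, j}  B8 = {c, e, h}
Tree: B1–B2, B2–B3, B1–B4, B1–B5, B4–B6, B3–B7, B5–B8

Every bag has size at most 3, so the width is 3 − 1 = 2 and tw(G) ≤ 2. For the lower bound, the 3 vertices {g, i, j} are pairwise adjacent, and any tree decomposition puts a clique entirely inside one bag — forcing width ≥ 2. Therefore the treewidth is 2.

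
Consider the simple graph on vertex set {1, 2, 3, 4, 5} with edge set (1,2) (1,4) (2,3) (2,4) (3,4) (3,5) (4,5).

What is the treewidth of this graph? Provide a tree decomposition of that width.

Treewidth 2.
One such decomposition:
Bags: B1 = {1, 2, 4}  B2 = {2, 3, 4}  B3 = {3, 4, 5}
Tree: B1–B2, B2–B3

The largest bag has 3 vertices, giving width 2; this decomposition certifies tw(G) ≤ 2. Conversely, {1, 2, 4} is a clique of size 3, and the vertices of any clique must share a bag in every tree decomposition; so some bag has ≥ 3 vertices and tw(G) ≥ 2. Therefore the treewidth is 2.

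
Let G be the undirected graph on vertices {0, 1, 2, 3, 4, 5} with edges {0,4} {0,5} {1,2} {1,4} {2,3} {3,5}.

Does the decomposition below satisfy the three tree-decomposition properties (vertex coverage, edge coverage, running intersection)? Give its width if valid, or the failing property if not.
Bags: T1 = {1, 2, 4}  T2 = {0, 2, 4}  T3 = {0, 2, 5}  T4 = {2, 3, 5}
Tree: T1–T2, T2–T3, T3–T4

Yes; width 2.

Vertex coverage: the bags together contain {0, 1, 2, 3, 4, 5}, the full vertex set. Edge coverage: each edge of G has both endpoints in at least one bag. Running intersection: for every vertex, the bags containing it form a connected subtree. All three properties hold, so this is a valid tree decomposition of width max|bag| − 1 = 2, and hence tw(G) ≤ 2.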